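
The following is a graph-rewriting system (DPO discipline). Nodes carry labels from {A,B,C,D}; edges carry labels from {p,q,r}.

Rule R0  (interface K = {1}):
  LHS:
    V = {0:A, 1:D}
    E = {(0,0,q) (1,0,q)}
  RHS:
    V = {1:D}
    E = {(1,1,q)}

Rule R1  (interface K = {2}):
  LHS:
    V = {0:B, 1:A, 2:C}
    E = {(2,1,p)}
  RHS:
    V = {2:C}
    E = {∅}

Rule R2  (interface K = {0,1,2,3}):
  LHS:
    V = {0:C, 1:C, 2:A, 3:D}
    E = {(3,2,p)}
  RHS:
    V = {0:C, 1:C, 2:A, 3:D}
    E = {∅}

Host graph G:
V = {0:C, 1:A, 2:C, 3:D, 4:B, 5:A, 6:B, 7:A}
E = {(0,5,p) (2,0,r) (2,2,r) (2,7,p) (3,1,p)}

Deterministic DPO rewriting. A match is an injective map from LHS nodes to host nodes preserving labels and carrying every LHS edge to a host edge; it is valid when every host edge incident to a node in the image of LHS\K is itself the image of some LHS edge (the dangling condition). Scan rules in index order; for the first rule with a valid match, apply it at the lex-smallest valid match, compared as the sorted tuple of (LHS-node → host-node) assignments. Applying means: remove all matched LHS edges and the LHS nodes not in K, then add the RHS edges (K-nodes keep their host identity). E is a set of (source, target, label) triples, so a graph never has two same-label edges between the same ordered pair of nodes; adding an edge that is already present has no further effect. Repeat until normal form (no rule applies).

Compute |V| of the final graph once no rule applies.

[0] host  ⇒  8 nodes, 5 edges  {0-p->5 2-r->0 2-r->2 2-p->7 3-p->1}
[1] R1 @ {0↦4, 1↦5, 2↦0}  ⇒  6 nodes, 4 edges  {2-r->0 2-r->2 2-p->7 3-p->1}
[2] R1 @ {0↦6, 1↦7, 2↦2}  ⇒  4 nodes, 3 edges  {2-r->0 2-r->2 3-p->1}
[3] R2 @ {0↦0, 1↦2, 2↦1, 3↦3}  ⇒  4 nodes, 2 edges  {2-r->0 2-r->2}
final graph: no rule applies after step 3
NF nodes: {0:C, 1:A, 2:C, 3:D}

Answer: 4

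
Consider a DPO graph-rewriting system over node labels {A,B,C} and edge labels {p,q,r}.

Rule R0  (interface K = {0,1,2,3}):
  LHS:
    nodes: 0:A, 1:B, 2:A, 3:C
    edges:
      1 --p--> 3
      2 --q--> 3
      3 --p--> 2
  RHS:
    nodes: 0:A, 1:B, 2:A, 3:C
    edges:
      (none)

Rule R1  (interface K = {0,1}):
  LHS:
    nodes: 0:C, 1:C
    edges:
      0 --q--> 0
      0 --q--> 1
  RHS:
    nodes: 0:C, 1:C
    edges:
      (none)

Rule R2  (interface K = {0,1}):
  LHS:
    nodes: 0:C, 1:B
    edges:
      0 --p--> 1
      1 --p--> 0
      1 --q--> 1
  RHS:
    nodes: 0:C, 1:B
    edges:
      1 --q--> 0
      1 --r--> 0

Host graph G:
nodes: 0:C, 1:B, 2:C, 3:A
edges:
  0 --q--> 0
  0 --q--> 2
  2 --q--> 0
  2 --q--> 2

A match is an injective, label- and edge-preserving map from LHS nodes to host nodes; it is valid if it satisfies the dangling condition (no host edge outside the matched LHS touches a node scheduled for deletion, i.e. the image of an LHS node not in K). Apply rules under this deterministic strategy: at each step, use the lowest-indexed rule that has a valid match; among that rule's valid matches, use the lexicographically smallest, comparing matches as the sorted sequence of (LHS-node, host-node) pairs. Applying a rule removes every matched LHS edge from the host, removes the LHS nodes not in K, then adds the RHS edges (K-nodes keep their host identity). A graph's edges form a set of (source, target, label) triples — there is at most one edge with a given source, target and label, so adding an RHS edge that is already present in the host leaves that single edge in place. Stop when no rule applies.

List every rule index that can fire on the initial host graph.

R0: no valid match — LHS pattern not found
R1: 2 valid matches — {0↦0, 1↦2}, {0↦2, 1↦0}
R2: no valid match — LHS pattern not found

Answer: [R1]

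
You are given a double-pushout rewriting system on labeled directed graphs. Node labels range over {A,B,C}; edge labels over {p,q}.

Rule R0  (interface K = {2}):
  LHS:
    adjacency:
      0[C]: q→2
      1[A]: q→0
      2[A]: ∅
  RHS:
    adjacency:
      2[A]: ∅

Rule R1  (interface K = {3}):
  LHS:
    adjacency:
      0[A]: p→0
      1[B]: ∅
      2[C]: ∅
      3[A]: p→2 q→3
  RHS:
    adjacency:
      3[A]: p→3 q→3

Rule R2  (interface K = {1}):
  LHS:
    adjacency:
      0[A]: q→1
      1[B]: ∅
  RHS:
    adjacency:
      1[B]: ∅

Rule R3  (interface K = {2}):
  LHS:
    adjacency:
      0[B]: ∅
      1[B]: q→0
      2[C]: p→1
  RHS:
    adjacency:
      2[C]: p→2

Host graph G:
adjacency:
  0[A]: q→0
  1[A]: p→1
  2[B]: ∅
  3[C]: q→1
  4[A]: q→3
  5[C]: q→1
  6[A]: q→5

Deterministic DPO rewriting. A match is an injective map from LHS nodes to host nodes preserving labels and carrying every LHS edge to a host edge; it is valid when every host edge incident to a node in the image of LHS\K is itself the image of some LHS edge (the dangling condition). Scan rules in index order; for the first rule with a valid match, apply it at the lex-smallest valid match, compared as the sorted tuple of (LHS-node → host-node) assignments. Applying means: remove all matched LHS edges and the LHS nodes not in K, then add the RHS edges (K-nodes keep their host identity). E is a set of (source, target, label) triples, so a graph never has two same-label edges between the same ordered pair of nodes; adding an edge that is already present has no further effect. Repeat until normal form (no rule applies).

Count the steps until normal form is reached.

[0] host  ⇒  7 nodes, 6 edges  {0-q->0 1-p->1 3-q->1 4-q->3 5-q->1 6-q->5}
[1] R0 @ {0↦3, 1↦4, 2↦1}  ⇒  5 nodes, 4 edges  {0-q->0 1-p->1 5-q->1 6-q->5}
[2] R0 @ {0↦5, 1↦6, 2↦1}  ⇒  3 nodes, 2 edges  {0-q->0 1-p->1}
normal form: no rule applies after step 2

Answer: 2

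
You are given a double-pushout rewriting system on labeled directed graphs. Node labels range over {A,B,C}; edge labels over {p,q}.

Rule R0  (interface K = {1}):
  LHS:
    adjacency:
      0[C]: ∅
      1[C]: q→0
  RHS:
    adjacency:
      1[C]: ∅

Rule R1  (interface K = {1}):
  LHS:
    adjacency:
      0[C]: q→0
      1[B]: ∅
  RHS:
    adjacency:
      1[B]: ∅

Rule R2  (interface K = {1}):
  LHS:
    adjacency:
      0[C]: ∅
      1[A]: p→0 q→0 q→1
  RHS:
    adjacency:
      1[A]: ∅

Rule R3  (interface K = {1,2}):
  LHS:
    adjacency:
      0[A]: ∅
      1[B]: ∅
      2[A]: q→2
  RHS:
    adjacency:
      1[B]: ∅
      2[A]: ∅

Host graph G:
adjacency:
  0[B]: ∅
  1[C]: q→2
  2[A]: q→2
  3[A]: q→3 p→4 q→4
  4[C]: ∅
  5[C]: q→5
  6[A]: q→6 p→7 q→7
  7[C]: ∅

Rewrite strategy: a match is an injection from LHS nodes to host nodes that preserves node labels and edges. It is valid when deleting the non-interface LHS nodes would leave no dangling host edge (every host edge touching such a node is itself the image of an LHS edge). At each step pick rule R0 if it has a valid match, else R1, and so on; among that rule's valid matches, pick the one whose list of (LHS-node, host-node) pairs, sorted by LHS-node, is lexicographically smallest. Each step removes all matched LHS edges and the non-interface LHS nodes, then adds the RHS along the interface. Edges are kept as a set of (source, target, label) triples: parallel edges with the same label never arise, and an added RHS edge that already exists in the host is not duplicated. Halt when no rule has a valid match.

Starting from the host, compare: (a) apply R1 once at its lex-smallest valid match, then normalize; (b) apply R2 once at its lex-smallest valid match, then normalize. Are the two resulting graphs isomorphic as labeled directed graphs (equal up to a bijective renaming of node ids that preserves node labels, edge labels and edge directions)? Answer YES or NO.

Answer: YES

Rewrite trace:
branch R1-first: apply at {0↦5, 1↦0} → |E|=8, then 3 more step(s) → NF |V|=4 |E|=1 V={0:B, 1:C, 2:A, 6:A} E=1-q->2
branch R2-first: apply at {0↦4, 1↦3} → |E|=6, then 3 more step(s) → NF |V|=4 |E|=1 V={0:B, 1:C, 2:A, 6:A} E=1-q->2
graphs isomorphic (equal up to label-preserving node renaming)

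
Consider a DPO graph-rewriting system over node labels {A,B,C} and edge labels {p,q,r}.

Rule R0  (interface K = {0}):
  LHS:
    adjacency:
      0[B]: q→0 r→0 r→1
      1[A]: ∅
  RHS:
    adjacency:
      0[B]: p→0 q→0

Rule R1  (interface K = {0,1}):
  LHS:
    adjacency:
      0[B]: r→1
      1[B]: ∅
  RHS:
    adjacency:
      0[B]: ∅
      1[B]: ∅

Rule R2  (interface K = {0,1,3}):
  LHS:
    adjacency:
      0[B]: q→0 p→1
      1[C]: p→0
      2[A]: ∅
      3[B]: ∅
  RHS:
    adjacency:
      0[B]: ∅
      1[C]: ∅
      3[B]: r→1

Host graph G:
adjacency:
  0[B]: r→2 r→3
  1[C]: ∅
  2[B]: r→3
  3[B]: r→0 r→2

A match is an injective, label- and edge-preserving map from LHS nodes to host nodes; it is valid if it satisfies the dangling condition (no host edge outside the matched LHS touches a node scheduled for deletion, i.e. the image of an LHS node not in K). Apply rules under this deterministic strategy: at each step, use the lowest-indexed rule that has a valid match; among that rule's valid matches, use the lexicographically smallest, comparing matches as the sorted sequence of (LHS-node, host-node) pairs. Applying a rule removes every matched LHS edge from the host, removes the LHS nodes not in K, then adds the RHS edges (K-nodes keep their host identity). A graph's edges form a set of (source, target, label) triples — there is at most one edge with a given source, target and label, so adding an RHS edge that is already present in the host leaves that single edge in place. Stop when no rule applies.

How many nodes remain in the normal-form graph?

[0] host  ⇒  4 nodes, 5 edges  {0-r->2 0-r->3 2-r->3 3-r->0 3-r->2}
[1] R1 @ {0↦0, 1↦2}  ⇒  4 nodes, 4 edges  {0-r->3 2-r->3 3-r->0 3-r->2}
[2] R1 @ {0↦0, 1↦3}  ⇒  4 nodes, 3 edges  {2-r->3 3-r->0 3-r->2}
[3] R1 @ {0↦2, 1↦3}  ⇒  4 nodes, 2 edges  {3-r->0 3-r->2}
[4] R1 @ {0↦3, 1↦0}  ⇒  4 nodes, 1 edges  {3-r->2}
[5] R1 @ {0↦3, 1↦2}  ⇒  4 nodes, 0 edges  {∅}
final graph: no rule applies after step 5
NF nodes: {0:B, 1:C, 2:B, 3:B}

Answer: 4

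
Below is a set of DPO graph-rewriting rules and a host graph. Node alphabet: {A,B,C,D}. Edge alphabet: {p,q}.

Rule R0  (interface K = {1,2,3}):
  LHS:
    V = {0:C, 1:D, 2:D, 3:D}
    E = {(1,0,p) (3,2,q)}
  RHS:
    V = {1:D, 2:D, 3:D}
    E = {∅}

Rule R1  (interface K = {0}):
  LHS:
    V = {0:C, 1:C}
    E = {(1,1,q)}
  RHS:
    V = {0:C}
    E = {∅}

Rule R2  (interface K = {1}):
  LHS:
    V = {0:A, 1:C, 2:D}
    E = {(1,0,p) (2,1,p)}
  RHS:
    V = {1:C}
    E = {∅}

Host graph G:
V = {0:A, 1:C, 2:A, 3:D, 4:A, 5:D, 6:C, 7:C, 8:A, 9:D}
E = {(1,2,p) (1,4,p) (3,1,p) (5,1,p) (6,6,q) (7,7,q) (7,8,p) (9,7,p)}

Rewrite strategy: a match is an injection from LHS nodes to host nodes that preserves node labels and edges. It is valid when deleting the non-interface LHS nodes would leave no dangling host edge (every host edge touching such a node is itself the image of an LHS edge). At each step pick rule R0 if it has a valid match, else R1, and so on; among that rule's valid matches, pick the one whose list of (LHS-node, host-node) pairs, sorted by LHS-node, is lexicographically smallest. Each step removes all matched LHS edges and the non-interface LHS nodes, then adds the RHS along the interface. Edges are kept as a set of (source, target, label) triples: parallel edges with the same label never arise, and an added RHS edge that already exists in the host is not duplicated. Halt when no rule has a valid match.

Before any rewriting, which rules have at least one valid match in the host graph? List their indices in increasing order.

Answer: [R1,R2]

Steps:
R0: no valid match — LHS pattern not found
R1: 2 valid matches — {0↦1, 1↦6}, {0↦7, 1↦6}
R2: 5 valid matches — {0↦2, 1↦1, 2↦3}, {0↦2, 1↦1, 2↦5}, {0↦4, 1↦1, 2↦3} (+2 more)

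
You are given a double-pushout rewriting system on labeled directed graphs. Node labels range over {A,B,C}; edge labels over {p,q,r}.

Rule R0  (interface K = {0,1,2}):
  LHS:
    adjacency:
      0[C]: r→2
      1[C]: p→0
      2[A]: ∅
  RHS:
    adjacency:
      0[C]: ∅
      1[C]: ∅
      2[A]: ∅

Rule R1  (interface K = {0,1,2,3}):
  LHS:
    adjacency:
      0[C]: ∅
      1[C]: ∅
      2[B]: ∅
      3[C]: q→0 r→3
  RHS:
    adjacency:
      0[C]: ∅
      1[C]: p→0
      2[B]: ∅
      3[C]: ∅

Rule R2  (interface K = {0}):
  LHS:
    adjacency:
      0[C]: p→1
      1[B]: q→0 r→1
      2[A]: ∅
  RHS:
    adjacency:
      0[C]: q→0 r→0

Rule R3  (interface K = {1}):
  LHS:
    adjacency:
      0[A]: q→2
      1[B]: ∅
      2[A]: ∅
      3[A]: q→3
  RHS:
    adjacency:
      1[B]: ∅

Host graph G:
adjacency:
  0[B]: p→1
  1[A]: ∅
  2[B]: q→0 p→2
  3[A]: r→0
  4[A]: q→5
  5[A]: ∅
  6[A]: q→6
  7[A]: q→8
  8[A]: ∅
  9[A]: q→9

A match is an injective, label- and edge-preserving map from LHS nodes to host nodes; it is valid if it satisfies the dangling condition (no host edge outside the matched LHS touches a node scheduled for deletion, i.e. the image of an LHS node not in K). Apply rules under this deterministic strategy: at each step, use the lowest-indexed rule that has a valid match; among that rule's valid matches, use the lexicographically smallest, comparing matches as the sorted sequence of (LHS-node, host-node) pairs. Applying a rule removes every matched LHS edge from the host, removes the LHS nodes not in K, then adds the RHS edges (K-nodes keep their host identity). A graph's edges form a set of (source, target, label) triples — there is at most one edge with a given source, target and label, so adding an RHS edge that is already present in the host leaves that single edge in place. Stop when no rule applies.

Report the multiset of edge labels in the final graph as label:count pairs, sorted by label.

Answer: p:2 q:1 r:1

Derivation:
start.  V:10 E:8  edges: 0-p->1 2-q->0 2-p->2 3-r->0 4-q->5 6-q->6 7-q->8 9-q->9
1. fire R3 via {0↦4, 1↦0, 2↦5, 3↦6}  →  V:7 E:6  edges: 0-p->1 2-q->0 2-p->2 3-r->0 7-q->8 9-q->9
2. fire R3 via {0↦7, 1↦0, 2↦8, 3↦9}  →  V:4 E:4  edges: 0-p->1 2-q->0 2-p->2 3-r->0
normal form: no rule applies after step 2
NF edges: [(0, 1, 'p'), (2, 0, 'q'), (2, 2, 'p'), (3, 0, 'r')]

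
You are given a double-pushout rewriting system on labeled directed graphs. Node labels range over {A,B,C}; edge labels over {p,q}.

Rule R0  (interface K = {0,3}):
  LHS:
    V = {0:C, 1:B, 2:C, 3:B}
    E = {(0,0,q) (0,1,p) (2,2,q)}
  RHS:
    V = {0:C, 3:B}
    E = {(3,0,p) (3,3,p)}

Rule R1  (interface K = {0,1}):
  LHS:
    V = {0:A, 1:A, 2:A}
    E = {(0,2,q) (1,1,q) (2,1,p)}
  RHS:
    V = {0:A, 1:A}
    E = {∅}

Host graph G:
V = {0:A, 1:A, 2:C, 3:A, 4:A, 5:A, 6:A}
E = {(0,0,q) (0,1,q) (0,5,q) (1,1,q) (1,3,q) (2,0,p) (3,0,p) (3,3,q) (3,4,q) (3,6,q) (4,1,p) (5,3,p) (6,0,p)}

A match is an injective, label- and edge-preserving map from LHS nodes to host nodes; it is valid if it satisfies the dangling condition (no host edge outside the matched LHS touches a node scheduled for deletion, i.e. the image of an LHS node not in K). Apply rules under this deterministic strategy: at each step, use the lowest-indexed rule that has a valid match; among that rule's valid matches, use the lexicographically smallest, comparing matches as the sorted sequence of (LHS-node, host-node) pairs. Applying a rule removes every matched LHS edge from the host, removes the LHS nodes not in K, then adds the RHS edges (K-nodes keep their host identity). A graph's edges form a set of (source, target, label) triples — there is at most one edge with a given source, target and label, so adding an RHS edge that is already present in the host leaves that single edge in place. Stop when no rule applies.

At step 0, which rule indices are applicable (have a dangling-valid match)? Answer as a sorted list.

R0: no valid match — LHS pattern not found
R1: 3 valid matches — {0↦0, 1↦3, 2↦5}, {0↦3, 1↦0, 2↦6}, {0↦3, 1↦1, 2↦4}

Answer: [R1]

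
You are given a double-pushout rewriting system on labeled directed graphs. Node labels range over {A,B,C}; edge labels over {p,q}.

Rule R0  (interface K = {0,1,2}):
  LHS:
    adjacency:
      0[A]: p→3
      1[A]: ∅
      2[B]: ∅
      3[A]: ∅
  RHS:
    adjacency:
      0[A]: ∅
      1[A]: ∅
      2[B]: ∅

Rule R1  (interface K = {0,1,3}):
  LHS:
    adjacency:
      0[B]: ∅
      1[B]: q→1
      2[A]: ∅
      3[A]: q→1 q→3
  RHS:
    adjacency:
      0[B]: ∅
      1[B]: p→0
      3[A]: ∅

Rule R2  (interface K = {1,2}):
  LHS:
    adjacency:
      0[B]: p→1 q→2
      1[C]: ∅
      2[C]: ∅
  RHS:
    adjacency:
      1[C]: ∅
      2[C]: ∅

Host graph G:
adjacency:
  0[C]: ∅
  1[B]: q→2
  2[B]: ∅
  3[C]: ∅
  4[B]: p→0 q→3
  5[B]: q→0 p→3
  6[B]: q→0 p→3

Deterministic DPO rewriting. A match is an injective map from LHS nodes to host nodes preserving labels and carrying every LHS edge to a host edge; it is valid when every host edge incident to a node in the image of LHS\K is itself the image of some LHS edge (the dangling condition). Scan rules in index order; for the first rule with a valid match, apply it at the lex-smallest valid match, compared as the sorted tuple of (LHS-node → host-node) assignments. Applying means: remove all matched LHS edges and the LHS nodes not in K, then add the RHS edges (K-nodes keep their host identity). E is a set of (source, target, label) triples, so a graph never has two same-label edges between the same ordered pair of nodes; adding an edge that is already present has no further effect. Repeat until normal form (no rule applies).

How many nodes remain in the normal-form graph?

[0] host  ⇒  7 nodes, 7 edges  {1-q->2 4-p->0 4-q->3 5-q->0 5-p->3 6-q->0 6-p->3}
[1] R2 @ {0↦4, 1↦0, 2↦3}  ⇒  6 nodes, 5 edges  {1-q->2 5-q->0 5-p->3 6-q->0 6-p->3}
[2] R2 @ {0↦5, 1↦3, 2↦0}  ⇒  5 nodes, 3 edges  {1-q->2 6-q->0 6-p->3}
[3] R2 @ {0↦6, 1↦3, 2↦0}  ⇒  4 nodes, 1 edges  {1-q->2}
final graph: no rule applies after step 3
NF nodes: {0:C, 1:B, 2:B, 3:C}

Answer: 4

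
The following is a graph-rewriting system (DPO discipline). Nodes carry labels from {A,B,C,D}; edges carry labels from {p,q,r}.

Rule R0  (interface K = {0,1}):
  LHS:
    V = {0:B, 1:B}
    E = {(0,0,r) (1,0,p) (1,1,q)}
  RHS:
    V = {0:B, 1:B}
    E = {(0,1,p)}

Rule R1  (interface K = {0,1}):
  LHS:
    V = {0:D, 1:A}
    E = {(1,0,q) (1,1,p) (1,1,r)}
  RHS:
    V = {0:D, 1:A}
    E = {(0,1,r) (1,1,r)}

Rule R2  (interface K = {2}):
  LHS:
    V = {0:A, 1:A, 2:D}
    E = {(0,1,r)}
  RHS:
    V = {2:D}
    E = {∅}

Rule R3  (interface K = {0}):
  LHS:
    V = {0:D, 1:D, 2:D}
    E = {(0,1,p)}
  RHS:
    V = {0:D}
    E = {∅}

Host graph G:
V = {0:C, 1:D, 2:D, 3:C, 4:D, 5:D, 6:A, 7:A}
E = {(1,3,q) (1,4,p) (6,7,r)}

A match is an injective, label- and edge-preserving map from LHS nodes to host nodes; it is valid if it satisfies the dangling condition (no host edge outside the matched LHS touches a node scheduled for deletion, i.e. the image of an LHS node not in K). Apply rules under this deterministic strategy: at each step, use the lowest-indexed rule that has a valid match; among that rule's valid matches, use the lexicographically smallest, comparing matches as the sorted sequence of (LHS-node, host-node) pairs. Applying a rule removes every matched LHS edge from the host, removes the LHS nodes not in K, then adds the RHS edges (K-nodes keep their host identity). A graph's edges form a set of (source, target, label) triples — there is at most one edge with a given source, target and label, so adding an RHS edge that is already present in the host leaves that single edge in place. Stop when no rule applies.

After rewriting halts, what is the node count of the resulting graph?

[0] host  ⇒  8 nodes, 3 edges  {1-q->3 1-p->4 6-r->7}
[1] R2 @ {0↦6, 1↦7, 2↦1}  ⇒  6 nodes, 2 edges  {1-q->3 1-p->4}
[2] R3 @ {0↦1, 1↦4, 2↦2}  ⇒  4 nodes, 1 edges  {1-q->3}
normal form: no rule applies after step 2
NF nodes: {0:C, 1:D, 3:C, 5:D}

Answer: 4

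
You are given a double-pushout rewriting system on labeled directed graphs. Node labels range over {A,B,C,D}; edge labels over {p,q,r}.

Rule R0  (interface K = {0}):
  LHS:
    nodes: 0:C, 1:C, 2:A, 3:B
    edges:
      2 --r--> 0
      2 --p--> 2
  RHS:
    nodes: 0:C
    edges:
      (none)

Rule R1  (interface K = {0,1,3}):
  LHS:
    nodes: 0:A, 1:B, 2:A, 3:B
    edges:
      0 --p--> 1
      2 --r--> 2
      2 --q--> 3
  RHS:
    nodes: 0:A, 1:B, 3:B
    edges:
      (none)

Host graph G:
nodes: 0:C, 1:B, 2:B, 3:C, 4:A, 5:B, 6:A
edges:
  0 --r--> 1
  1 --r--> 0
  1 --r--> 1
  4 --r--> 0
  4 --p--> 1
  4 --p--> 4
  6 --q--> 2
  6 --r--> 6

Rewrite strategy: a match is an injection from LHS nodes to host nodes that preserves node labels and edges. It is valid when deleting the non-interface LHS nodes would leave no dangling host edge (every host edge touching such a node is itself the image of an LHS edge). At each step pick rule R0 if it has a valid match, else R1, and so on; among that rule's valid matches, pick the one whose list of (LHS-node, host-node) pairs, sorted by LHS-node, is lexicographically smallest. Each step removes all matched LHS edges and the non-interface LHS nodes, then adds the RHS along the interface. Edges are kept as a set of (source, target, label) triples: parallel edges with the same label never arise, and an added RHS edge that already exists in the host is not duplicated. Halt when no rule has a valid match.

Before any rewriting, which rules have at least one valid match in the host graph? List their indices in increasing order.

R0: no valid match — 3 raw matches, all fail dangling condition
R1: 1 valid match — {0↦4, 1↦1, 2↦6, 3↦2}

Answer: [R1]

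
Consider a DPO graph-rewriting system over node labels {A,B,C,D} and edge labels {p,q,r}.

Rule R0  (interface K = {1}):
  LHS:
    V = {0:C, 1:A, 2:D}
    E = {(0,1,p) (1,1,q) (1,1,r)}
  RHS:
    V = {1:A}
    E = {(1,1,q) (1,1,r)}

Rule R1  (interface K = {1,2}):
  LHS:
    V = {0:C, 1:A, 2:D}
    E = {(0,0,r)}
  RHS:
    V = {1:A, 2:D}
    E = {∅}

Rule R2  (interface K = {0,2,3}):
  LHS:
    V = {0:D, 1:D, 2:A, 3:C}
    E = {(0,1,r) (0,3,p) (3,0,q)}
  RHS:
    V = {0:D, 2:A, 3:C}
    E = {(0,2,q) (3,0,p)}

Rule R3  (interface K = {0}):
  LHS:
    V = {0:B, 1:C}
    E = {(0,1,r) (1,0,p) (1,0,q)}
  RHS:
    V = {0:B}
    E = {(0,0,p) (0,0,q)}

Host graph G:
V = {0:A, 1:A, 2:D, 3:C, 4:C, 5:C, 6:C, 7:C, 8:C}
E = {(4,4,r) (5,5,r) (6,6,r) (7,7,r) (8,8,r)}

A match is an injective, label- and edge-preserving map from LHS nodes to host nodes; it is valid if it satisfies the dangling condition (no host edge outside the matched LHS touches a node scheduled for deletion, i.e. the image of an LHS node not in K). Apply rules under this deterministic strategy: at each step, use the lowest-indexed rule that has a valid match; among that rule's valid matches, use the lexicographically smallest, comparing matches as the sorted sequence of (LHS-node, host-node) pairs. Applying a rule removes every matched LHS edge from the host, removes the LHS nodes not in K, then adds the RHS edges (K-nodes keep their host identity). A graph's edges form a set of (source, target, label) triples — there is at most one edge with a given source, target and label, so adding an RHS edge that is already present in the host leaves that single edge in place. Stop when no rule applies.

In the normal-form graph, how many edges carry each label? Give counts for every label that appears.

Answer: (no edges)

Derivation:
initial: |V|=9 |E|=5  E = 4-r->4 5-r->5 6-r->6 7-r->7 8-r->8
step 1: apply R1 at {0↦4, 1↦0, 2↦2}  → |V|=8 |E|=4  E = 5-r->5 6-r->6 7-r->7 8-r->8
step 2: apply R1 at {0↦5, 1↦0, 2↦2}  → |V|=7 |E|=3  E = 6-r->6 7-r->7 8-r->8
step 3: apply R1 at {0↦6, 1↦0, 2↦2}  → |V|=6 |E|=2  E = 7-r->7 8-r->8
step 4: apply R1 at {0↦7, 1↦0, 2↦2}  → |V|=5 |E|=1  E = 8-r->8
step 5: apply R1 at {0↦8, 1↦0, 2↦2}  → |V|=4 |E|=0  E = ∅
final graph: no rule applies after step 5
NF edges: []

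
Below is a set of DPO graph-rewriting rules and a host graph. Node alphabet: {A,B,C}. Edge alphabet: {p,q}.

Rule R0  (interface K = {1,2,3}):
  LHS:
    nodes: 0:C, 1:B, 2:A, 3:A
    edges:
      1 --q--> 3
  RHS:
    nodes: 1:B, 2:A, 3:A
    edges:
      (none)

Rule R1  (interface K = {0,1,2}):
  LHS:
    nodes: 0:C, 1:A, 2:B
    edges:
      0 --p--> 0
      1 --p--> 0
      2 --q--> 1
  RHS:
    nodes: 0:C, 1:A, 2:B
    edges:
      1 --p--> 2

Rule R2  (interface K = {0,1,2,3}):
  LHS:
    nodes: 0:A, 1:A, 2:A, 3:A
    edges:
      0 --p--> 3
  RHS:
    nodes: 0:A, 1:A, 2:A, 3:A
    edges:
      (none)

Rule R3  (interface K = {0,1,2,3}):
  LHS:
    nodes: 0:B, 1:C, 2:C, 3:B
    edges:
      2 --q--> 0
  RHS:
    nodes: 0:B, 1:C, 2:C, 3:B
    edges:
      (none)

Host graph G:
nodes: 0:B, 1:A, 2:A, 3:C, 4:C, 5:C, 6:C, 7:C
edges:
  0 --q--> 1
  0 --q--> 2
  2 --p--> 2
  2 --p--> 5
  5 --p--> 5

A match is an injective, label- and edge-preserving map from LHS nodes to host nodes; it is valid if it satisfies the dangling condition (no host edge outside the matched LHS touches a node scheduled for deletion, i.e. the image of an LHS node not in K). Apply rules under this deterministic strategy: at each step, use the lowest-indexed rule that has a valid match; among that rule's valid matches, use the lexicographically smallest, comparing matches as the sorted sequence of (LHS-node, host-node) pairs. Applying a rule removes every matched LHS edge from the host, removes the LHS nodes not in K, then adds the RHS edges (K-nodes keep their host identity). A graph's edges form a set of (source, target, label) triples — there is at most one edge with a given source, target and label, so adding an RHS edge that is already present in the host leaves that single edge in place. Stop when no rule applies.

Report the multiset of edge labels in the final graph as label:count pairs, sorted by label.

initial: |V|=8 |E|=5  E = 0-q->1 0-q->2 2-p->2 2-p->5 5-p->5
step 1: apply R0 at {0↦3, 1↦0, 2↦1, 3↦2}  → |V|=7 |E|=4  E = 0-q->1 2-p->2 2-p->5 5-p->5
step 2: apply R0 at {0↦4, 1↦0, 2↦2, 3↦1}  → |V|=6 |E|=3  E = 2-p->2 2-p->5 5-p->5
normal form: no rule applies after step 2
NF edges: [(2, 2, 'p'), (2, 5, 'p'), (5, 5, 'p')]

Answer: p:3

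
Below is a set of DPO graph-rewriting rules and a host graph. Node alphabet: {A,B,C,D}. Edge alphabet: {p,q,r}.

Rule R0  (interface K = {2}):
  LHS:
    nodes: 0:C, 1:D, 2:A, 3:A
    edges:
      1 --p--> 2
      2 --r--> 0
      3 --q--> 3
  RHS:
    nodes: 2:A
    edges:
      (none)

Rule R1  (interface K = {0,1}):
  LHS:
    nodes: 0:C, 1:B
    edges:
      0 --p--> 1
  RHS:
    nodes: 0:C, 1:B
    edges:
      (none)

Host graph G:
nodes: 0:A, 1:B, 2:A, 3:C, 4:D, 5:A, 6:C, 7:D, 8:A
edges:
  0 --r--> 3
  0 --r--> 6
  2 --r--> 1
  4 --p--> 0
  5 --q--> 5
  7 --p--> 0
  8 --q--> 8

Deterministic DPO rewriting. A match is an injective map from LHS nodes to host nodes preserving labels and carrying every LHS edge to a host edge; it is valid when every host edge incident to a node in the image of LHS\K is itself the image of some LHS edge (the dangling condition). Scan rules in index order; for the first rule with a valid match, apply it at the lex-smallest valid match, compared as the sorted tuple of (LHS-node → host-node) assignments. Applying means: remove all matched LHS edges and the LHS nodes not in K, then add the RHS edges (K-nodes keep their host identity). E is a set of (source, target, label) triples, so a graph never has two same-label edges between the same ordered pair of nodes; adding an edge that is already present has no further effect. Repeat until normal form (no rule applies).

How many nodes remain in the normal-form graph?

Answer: 3

Steps:
initial: |V|=9 |E|=7  E = 0-r->3 0-r->6 2-r->1 4-p->0 5-q->5 7-p->0 8-q->8
step 1: apply R0 at {0↦3, 1↦4, 2↦0, 3↦5}  → |V|=6 |E|=4  E = 0-r->6 2-r->1 7-p->0 8-q->8
step 2: apply R0 at {0↦6, 1↦7, 2↦0, 3↦8}  → |V|=3 |E|=1  E = 2-r->1
normal form: no rule applies after step 2
NF nodes: {0:A, 1:B, 2:A}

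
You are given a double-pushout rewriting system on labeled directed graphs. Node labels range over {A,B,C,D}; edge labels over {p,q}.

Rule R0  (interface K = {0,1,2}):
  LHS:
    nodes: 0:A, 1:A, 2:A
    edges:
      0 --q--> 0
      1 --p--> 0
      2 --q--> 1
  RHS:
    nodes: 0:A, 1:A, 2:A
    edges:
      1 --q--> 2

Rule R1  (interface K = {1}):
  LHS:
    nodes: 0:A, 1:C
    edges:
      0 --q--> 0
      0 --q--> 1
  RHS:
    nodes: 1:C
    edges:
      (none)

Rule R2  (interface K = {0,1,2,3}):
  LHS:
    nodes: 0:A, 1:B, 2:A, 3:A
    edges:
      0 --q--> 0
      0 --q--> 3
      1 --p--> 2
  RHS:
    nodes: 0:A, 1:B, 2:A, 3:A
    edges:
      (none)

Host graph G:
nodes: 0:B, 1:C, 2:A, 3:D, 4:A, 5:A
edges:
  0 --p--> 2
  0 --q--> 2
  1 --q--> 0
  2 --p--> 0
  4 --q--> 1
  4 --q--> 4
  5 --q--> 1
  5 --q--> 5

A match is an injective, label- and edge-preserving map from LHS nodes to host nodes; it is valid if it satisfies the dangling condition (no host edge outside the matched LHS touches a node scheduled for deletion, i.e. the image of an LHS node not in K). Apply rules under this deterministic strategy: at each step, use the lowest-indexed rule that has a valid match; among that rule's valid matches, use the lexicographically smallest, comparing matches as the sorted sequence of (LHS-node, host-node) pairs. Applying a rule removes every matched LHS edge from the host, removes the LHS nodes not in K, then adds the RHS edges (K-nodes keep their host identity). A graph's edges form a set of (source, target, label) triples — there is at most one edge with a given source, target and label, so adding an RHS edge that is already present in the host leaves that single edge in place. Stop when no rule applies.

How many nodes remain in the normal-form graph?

Answer: 4

Steps:
[0] host  ⇒  6 nodes, 8 edges  {0-p->2 0-q->2 1-q->0 2-p->0 4-q->1 4-q->4 5-q->1 5-q->5}
[1] R1 @ {0↦4, 1↦1}  ⇒  5 nodes, 6 edges  {0-p->2 0-q->2 1-q->0 2-p->0 5-q->1 5-q->5}
[2] R1 @ {0↦5, 1↦1}  ⇒  4 nodes, 4 edges  {0-p->2 0-q->2 1-q->0 2-p->0}
halt: no rule applies after step 2
NF nodes: {0:B, 1:C, 2:A, 3:D}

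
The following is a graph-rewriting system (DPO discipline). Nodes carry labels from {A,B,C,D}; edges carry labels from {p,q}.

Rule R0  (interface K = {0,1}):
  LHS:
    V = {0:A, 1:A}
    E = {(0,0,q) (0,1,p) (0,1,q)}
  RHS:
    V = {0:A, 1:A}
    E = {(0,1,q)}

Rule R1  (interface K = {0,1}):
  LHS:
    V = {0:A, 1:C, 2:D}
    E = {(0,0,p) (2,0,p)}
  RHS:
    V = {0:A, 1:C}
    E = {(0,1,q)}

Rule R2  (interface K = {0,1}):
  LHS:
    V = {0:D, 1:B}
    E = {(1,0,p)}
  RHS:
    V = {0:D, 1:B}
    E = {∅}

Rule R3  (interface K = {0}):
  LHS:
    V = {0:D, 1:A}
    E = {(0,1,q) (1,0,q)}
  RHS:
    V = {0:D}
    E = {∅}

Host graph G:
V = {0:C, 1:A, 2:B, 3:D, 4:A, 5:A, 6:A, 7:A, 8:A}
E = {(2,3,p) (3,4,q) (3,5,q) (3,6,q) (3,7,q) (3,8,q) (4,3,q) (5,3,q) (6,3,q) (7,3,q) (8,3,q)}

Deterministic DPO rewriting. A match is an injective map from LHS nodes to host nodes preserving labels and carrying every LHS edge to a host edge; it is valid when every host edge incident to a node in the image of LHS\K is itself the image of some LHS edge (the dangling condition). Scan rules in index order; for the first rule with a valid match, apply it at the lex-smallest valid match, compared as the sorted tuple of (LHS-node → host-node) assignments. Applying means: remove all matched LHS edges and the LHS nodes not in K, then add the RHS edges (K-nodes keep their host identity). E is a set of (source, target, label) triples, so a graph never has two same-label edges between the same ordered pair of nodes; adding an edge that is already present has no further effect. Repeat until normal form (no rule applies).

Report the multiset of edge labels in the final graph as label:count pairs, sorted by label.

initial: |V|=9 |E|=11  E = 2-p->3 3-q->4 3-q->5 3-q->6 3-q->7 3-q->8 4-q->3 5-q->3 6-q->3 7-q->3 8-q->3
step 1: apply R2 at {0↦3, 1↦2}  → |V|=9 |E|=10  E = 3-q->4 3-q->5 3-q->6 3-q->7 3-q->8 4-q->3 5-q->3 6-q->3 7-q->3 8-q->3
step 2: apply R3 at {0↦3, 1↦4}  → |V|=8 |E|=8  E = 3-q->5 3-q->6 3-q->7 3-q->8 5-q->3 6-q->3 7-q->3 8-q->3
step 3: apply R3 at {0↦3, 1↦5}  → |V|=7 |E|=6  E = 3-q->6 3-q->7 3-q->8 6-q->3 7-q->3 8-q->3
step 4: apply R3 at {0↦3, 1↦6}  → |V|=6 |E|=4  E = 3-q->7 3-q->8 7-q->3 8-q->3
step 5: apply R3 at {0↦3, 1↦7}  → |V|=5 |E|=2  E = 3-q->8 8-q->3
step 6: apply R3 at {0↦3, 1↦8}  → |V|=4 |E|=0  E = ∅
final graph: no rule applies after step 6
NF edges: []

Answer: (no edges)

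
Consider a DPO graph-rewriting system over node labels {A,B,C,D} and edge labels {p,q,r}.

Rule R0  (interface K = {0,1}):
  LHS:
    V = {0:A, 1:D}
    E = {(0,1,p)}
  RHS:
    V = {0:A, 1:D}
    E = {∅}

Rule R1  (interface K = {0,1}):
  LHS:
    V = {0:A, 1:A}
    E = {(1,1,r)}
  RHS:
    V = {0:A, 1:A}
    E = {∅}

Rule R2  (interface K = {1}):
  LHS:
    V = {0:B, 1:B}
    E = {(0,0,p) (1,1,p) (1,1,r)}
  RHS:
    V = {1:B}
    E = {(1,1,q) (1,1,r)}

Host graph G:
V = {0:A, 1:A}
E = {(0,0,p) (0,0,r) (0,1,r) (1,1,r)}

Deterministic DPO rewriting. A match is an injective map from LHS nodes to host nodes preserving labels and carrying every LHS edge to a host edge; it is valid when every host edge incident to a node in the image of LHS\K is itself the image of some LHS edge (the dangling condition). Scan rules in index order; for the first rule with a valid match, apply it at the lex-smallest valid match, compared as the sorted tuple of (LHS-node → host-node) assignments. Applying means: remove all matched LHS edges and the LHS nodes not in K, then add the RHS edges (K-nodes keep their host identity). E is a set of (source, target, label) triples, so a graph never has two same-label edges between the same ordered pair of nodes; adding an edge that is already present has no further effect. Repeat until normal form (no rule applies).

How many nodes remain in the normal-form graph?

Answer: 2

Rewrite trace:
initial: |V|=2 |E|=4  E = 0-p->0 0-r->0 0-r->1 1-r->1
step 1: apply R1 at {0↦0, 1↦1}  → |V|=2 |E|=3  E = 0-p->0 0-r->0 0-r->1
step 2: apply R1 at {0↦1, 1↦0}  → |V|=2 |E|=2  E = 0-p->0 0-r->1
normal form: no rule applies after step 2
NF nodes: {0:A, 1:A}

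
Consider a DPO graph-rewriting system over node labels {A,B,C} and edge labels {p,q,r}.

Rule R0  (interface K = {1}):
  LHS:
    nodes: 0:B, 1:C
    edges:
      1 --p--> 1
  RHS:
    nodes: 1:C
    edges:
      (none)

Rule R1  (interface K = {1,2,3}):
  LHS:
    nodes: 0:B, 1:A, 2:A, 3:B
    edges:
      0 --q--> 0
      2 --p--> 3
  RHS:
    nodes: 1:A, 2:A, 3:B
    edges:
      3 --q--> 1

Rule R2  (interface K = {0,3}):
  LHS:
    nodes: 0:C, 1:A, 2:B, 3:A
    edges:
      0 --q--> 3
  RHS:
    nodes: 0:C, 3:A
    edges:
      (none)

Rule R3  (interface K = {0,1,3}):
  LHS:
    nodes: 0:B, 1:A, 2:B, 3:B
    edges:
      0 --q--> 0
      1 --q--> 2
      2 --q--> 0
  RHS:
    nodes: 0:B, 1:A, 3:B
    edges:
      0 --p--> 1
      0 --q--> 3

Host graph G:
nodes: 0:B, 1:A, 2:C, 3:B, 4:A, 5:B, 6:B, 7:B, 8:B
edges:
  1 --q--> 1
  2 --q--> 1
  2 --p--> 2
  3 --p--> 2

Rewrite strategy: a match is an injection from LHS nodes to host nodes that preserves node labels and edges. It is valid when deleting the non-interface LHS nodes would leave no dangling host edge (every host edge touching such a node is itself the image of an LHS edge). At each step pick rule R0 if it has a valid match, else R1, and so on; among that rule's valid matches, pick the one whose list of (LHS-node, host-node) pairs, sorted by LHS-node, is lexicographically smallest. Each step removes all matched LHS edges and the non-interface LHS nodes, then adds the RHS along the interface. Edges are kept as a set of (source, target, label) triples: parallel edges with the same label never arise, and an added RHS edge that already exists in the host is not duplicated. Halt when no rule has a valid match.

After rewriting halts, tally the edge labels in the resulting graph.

initial: |V|=9 |E|=4  E = 1-q->1 2-q->1 2-p->2 3-p->2
step 1: apply R0 at {0↦0, 1↦2}  → |V|=8 |E|=3  E = 1-q->1 2-q->1 3-p->2
step 2: apply R2 at {0↦2, 1↦4, 2↦5, 3↦1}  → |V|=6 |E|=2  E = 1-q->1 3-p->2
final graph: no rule applies after step 2
NF edges: [(1, 1, 'q'), (3, 2, 'p')]

Answer: p:1 q:1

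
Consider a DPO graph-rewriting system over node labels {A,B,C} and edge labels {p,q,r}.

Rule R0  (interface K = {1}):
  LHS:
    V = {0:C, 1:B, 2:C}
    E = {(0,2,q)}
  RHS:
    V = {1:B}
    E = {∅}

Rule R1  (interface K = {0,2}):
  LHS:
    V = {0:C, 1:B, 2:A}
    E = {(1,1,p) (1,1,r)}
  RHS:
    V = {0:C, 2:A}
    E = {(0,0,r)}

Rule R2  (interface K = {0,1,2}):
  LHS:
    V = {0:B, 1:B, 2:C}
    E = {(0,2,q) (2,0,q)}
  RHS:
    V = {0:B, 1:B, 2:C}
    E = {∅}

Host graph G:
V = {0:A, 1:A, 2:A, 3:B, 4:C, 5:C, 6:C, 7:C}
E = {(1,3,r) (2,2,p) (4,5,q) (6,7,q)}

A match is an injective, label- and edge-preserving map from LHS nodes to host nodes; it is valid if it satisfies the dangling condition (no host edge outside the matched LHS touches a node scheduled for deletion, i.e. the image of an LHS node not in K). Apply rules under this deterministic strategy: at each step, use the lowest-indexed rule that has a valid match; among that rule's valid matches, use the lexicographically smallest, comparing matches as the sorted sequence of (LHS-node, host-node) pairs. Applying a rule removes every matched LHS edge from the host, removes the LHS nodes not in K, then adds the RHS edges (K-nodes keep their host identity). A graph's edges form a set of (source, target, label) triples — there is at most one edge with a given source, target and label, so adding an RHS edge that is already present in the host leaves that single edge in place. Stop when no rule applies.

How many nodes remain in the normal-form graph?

Answer: 4

Rewrite trace:
start.  V:8 E:4  edges: 1-r->3 2-p->2 4-q->5 6-q->7
1. fire R0 via {0↦4, 1↦3, 2↦5}  →  V:6 E:3  edges: 1-r->3 2-p->2 6-q->7
2. fire R0 via {0↦6, 1↦3, 2↦7}  →  V:4 E:2  edges: 1-r->3 2-p->2
final graph: no rule applies after step 2
NF nodes: {0:A, 1:A, 2:A, 3:B}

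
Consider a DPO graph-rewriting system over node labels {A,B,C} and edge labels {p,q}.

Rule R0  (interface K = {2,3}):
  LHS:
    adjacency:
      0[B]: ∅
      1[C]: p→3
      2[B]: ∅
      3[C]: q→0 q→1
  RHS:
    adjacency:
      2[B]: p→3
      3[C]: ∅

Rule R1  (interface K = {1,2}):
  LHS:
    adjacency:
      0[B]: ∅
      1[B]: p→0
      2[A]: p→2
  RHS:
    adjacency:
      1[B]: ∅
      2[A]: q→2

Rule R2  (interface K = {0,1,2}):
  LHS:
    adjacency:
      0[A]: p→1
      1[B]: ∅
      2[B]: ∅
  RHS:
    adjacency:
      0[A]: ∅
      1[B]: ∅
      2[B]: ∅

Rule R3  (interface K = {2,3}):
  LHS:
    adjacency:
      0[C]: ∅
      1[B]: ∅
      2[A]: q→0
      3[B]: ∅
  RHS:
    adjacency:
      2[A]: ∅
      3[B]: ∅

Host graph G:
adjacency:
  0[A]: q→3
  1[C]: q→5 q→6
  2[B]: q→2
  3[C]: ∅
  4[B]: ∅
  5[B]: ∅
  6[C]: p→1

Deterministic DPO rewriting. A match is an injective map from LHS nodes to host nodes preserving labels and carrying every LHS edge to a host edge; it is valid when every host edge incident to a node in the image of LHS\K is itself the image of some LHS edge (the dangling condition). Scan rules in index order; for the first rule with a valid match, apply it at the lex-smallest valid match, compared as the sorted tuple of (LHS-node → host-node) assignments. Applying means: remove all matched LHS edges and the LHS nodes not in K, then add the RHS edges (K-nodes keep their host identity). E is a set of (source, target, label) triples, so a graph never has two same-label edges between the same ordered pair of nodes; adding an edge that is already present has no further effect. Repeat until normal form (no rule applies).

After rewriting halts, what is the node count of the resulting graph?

Answer: 3

Steps:
start.  V:7 E:5  edges: 0-q->3 1-q->5 1-q->6 2-q->2 6-p->1
1. fire R0 via {0↦5, 1↦6, 2↦2, 3↦1}  →  V:5 E:3  edges: 0-q->3 2-p->1 2-q->2
2. fire R3 via {0↦3, 1↦4, 2↦0, 3↦2}  →  V:3 E:2  edges: 2-p->1 2-q->2
normal form: no rule applies after step 2
NF nodes: {0:A, 1:C, 2:B}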